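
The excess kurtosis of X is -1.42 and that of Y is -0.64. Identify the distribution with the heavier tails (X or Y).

Higher excess kurtosis ⇒ heavier tails relative to the normal distribution.
-1.42 vs -0.64: the larger is -0.64, so Y has heavier tails.

Y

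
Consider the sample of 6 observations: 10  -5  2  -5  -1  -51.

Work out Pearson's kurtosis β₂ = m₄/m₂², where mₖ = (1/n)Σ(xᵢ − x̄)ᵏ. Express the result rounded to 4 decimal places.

x̄ = -8.3333
Σ(xᵢ − x̄)² = 2339.3333 ⇒ m₂ = 389.88889
Σ(xᵢ − x̄)⁴ = 3441529.1111 ⇒ m₄ = 573588.18519
m₂² = 152013.34568
β₂ = m₄/m₂² = 573588.18519 / 152013.34568 ≈ 3.7733

3.7733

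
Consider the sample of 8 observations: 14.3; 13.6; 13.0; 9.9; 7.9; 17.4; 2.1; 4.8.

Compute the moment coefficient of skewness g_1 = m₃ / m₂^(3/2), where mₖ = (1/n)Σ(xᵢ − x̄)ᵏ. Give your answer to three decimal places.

-0.325

x̄ = (14.3 + 13.6 + 13.0 + 9.9 + 7.9 + 17.4 + 2.1 + 4.8) / 8 = 10.3750
deviations (xᵢ − x̄): 3.9250, 3.2250, 2.6250, -0.4750, -2.4750, 7.0250, -8.2750, -5.5750
Σ(xᵢ − x̄)² = 187.9550 ⇒ m₂ = 187.9550/8 = 23.49438
Σ(xᵢ − x̄)³ = -296.3933 ⇒ m₃ = -296.3933/8 = -37.04916
m₂^(3/2) = 23.49438^(1.5) = 113.87958
g_1 = m₃ / m₂^(3/2) = -37.04916 / 113.87958 ≈ -0.325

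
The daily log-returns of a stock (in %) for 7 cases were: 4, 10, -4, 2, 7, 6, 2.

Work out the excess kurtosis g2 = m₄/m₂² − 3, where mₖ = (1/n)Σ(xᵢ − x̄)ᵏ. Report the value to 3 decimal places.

-0.423

x̄ = 3.8571
Σ(xᵢ − x̄)² = 120.8571 ⇒ m₂ = 17.26531
Σ(xᵢ − x̄)⁴ = 5377.5219 ⇒ m₄ = 768.21741
m₂² = 298.09080
g2 = m₄/m₂² − 3 = 2.57713 − 3 ≈ -0.423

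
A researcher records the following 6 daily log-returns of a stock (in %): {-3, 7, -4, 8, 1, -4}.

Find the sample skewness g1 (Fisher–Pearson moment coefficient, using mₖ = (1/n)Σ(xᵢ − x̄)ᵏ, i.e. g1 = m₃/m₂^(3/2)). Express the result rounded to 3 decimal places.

0.424

x̄ = (-3 + 7 - 4 + 8 + 1 - 4) / 6 = 0.8333
deviations (xᵢ − x̄): -3.8333, 6.1667, -4.8333, 7.1667, 0.1667, -4.8333
Σ(xᵢ − x̄)² = 150.8333 ⇒ m₂ = 150.8333/6 = 25.13889
Σ(xᵢ − x̄)³ = 320.4444 ⇒ m₃ = 320.4444/6 = 53.40741
m₂^(3/2) = 25.13889^(1.5) = 126.04311
g1 = m₃ / m₂^(3/2) = 53.40741 / 126.04311 ≈ 0.424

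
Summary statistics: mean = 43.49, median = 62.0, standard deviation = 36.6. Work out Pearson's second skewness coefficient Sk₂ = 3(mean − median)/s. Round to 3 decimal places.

Sk₂ = 3(43.49 − 62.0) / 36.6 = 3 × -18.5100 / 36.6
    = -55.5300 / 36.6 ≈ -1.517

-1.517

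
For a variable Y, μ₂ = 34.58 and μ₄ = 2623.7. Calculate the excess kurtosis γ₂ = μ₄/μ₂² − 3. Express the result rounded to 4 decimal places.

-0.8059

μ₂² = 34.58² = 1195.77640
μ₄/μ₂² = 2623.7 / 1195.77640 = 2.19414
γ₂ = 2.19414 − 3 ≈ -0.8059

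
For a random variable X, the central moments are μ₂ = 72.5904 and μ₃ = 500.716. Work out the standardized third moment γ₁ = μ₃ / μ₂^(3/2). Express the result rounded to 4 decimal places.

σ = √μ₂ = √72.5904 = 8.52000
σ³ = μ₂^(3/2) = 618.47021
γ₁ = μ₃/σ³ = 500.716 / 618.47021 ≈ 0.8096

0.8096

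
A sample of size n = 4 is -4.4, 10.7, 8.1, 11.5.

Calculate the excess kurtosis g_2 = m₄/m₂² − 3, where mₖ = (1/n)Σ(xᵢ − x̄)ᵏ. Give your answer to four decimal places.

x̄ = 6.4750
Σ(xᵢ − x̄)² = 164.0075 ⇒ m₂ = 41.00188
Σ(xᵢ − x̄)⁴ = 14949.9698 ⇒ m₄ = 3737.49246
m₂² = 1681.15375
g_2 = m₄/m₂² − 3 = 2.22317 − 3 ≈ -0.7768

-0.7768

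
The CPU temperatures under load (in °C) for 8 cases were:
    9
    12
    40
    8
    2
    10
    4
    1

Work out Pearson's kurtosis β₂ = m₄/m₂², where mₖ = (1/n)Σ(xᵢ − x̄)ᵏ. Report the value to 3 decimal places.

5.085

x̄ = 10.7500
Σ(xᵢ − x̄)² = 1085.5000 ⇒ m₂ = 135.68750
Σ(xᵢ − x̄)⁴ = 749031.1563 ⇒ m₄ = 93628.89453
m₂² = 18411.09766
β₂ = m₄/m₂² = 93628.89453 / 18411.09766 ≈ 5.085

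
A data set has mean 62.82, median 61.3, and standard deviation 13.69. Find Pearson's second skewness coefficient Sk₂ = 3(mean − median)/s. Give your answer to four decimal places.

Sk₂ = 3(62.82 − 61.3) / 13.69 = 3 × 1.5200 / 13.69
    = 4.5600 / 13.69 ≈ 0.3331

0.3331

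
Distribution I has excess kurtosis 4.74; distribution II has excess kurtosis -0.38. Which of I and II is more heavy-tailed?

I

Higher excess kurtosis ⇒ heavier tails relative to the normal distribution.
4.74 vs -0.38: the larger is 4.74, so I has heavier tails. (I is leptokurtic — heavier-than-normal tails; the other is platykurtic.)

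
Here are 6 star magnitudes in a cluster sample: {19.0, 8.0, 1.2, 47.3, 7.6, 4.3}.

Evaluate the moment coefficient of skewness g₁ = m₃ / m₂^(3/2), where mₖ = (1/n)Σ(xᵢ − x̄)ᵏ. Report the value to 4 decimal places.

x̄ = (19.0 + 8.0 + 1.2 + 47.3 + 7.6 + 4.3) / 6 = 14.5667
deviations (xᵢ − x̄): 4.4333, -6.5667, -13.3667, 32.7333, -6.9667, -10.2667
Σ(xᵢ − x̄)² = 1466.8533 ⇒ m₂ = 1466.8533/6 = 244.47556
Σ(xᵢ − x̄)³ = 31068.3256 ⇒ m₃ = 31068.3256/6 = 5178.05426
m₂^(3/2) = 244.47556^(1.5) = 3822.54989
g₁ = m₃ / m₂^(3/2) = 5178.05426 / 3822.54989 ≈ 1.3546

1.3546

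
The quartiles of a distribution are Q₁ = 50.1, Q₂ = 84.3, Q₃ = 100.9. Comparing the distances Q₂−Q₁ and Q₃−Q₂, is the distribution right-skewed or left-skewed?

left-skewed

Q₂ − Q₁ = 34.2;  Q₃ − Q₂ = 16.6
Q₂ − Q₁ > Q₃ − Q₂ ⇒ the lower half is more spread out ⇒ left-skewed.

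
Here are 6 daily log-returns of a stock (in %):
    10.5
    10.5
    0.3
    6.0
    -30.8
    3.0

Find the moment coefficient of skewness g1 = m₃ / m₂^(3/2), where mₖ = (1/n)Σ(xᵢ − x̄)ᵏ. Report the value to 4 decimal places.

x̄ = (10.5 + 10.5 + 0.3 + 6.0 - 30.8 + 3.0) / 6 = -0.0833
deviations (xᵢ − x̄): 10.5833, 10.5833, 0.3833, 6.0833, -30.7167, 3.0833
Σ(xᵢ − x̄)² = 1214.1883 ⇒ m₂ = 1214.1883/6 = 202.36472
Σ(xᵢ − x̄)³ = -26356.2844 ⇒ m₃ = -26356.2844/6 = -4392.71407
m₂^(3/2) = 202.36472^(1.5) = 2878.73845
g1 = m₃ / m₂^(3/2) = -4392.71407 / 2878.73845 ≈ -1.5259

-1.5259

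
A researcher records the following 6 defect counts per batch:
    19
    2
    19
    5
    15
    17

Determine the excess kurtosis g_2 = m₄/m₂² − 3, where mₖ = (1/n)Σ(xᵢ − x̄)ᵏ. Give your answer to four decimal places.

-1.3751

x̄ = 12.8333
Σ(xᵢ − x̄)² = 276.8333 ⇒ m₂ = 46.13889
Σ(xᵢ − x̄)⁴ = 20754.4861 ⇒ m₄ = 3459.08102
m₂² = 2128.79707
g_2 = m₄/m₂² − 3 = 1.62490 − 3 ≈ -1.3751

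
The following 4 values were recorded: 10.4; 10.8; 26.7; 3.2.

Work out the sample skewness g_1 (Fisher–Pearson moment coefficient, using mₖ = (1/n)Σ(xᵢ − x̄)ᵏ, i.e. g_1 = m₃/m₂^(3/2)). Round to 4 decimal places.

x̄ = (10.4 + 10.8 + 26.7 + 3.2) / 4 = 12.7750
deviations (xᵢ − x̄): -2.3750, -1.9750, 13.9250, -9.5750
Σ(xᵢ − x̄)² = 295.1275 ⇒ m₂ = 295.1275/4 = 73.78187
Σ(xᵢ − x̄)³ = 1801.1936 ⇒ m₃ = 1801.1936/4 = 450.29841
m₂^(3/2) = 73.78187^(1.5) = 633.75957
g_1 = m₃ / m₂^(3/2) = 450.29841 / 633.75957 ≈ 0.7105

0.7105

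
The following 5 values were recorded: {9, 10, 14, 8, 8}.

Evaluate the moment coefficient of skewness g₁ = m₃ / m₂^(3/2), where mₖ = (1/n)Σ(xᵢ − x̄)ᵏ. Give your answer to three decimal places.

1.121

x̄ = (9 + 10 + 14 + 8 + 8) / 5 = 9.8000
deviations (xᵢ − x̄): -0.8000, 0.2000, 4.2000, -1.8000, -1.8000
Σ(xᵢ − x̄)² = 24.8000 ⇒ m₂ = 24.8000/5 = 4.96000
Σ(xᵢ − x̄)³ = 61.9200 ⇒ m₃ = 61.9200/5 = 12.38400
m₂^(3/2) = 4.96000^(1.5) = 11.04644
g₁ = m₃ / m₂^(3/2) = 12.38400 / 11.04644 ≈ 1.121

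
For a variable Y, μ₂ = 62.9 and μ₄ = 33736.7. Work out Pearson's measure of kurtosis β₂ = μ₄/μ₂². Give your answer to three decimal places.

8.527

μ₂² = 62.9² = 3956.41000
μ₄/μ₂² = 33736.7 / 3956.41000 = 8.52710
β₂ ≈ 8.527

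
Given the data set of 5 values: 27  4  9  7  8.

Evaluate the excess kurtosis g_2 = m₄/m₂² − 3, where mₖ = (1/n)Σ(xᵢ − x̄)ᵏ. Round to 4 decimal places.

0.0608

x̄ = 11.0000
Σ(xᵢ − x̄)² = 334.0000 ⇒ m₂ = 66.80000
Σ(xᵢ − x̄)⁴ = 68290.0000 ⇒ m₄ = 13658.00000
m₂² = 4462.24000
g_2 = m₄/m₂² − 3 = 3.06079 − 3 ≈ 0.0608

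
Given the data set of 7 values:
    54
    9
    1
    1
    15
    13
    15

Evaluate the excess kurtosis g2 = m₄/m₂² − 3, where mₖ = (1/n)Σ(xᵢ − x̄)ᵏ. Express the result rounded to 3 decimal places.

1.230

x̄ = 15.4286
Σ(xᵢ − x̄)² = 1951.7143 ⇒ m₂ = 278.81633
Σ(xᵢ − x̄)⁴ = 2301838.8630 ⇒ m₄ = 328834.12328
m₂² = 77738.54394
g2 = m₄/m₂² − 3 = 4.23000 − 3 ≈ 1.230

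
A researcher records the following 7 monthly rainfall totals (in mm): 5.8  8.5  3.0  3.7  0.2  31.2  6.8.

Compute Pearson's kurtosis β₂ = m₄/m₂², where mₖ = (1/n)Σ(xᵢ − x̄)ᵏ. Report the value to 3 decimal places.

x̄ = 8.4571
Σ(xᵢ − x̄)² = 647.6371 ⇒ m₂ = 92.51959
Σ(xᵢ − x̄)⁴ = 273639.6509 ⇒ m₄ = 39091.37870
m₂² = 8559.87487
β₂ = m₄/m₂² = 39091.37870 / 8559.87487 ≈ 4.567

4.567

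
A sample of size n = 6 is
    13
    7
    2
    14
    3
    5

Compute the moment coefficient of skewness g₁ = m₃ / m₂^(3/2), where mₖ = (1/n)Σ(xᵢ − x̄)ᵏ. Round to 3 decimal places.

0.387

x̄ = (13 + 7 + 2 + 14 + 3 + 5) / 6 = 7.3333
deviations (xᵢ − x̄): 5.6667, -0.3333, -5.3333, 6.6667, -4.3333, -2.3333
Σ(xᵢ − x̄)² = 129.3333 ⇒ m₂ = 129.3333/6 = 21.55556
Σ(xᵢ − x̄)³ = 232.4444 ⇒ m₃ = 232.4444/6 = 38.74074
m₂^(3/2) = 21.55556^(1.5) = 100.07805
g₁ = m₃ / m₂^(3/2) = 38.74074 / 100.07805 ≈ 0.387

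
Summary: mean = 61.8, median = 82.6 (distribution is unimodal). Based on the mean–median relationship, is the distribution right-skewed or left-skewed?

mean − median = 61.8 − 82.6 = -20.8
mean < median ⇒ the longer tail is on the left ⇒ left-skewed (negatively skewed).

left-skewed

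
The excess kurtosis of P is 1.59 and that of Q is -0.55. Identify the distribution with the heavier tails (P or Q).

P

Higher excess kurtosis ⇒ heavier tails relative to the normal distribution.
1.59 vs -0.55: the larger is 1.59, so P has heavier tails. (P is leptokurtic — heavier-than-normal tails; the other is platykurtic.)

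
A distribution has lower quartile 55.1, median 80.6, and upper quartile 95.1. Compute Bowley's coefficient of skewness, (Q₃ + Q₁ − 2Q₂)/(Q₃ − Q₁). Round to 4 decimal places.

-0.2750

numerator: Q₃ + Q₁ − 2Q₂ = 95.1 + 55.1 − 2×80.6 = -11.0000
denominator: Q₃ − Q₁ = 95.1 − 55.1 = 40.0000
Bowley skewness = -11.0000 / 40.0000 ≈ -0.2750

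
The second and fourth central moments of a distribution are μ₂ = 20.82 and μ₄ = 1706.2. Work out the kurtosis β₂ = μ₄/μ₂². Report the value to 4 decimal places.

μ₂² = 20.82² = 433.47240
μ₄/μ₂² = 1706.2 / 433.47240 = 3.93612
β₂ ≈ 3.9361

3.9361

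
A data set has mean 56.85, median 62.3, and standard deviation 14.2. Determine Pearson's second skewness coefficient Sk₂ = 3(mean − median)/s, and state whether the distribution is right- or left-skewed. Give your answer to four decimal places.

Sk₂ = 3(56.85 − 62.3) / 14.2 = 3 × -5.4500 / 14.2
    = -16.3500 / 14.2 ≈ -1.1514
Sk₂ < 0 ⇒ mean < median ⇒ left-skewed (negative skew).

-1.1514, left-skewed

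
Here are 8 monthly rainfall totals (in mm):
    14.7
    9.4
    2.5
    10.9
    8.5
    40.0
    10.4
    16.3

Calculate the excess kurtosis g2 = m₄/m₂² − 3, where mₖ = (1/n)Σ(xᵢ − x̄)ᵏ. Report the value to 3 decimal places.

1.775

x̄ = 14.0875
Σ(xᵢ − x̄)² = 887.9488 ⇒ m₂ = 110.99359
Σ(xᵢ − x̄)⁴ = 470653.5831 ⇒ m₄ = 58831.69789
m₂² = 12319.57785
g2 = m₄/m₂² − 3 = 4.77546 − 3 ≈ 1.775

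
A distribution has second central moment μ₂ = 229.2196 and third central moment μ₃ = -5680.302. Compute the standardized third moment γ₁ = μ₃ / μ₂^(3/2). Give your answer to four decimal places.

-1.6368

σ = √μ₂ = √229.2196 = 15.14000
σ³ = μ₂^(3/2) = 3470.38474
γ₁ = μ₃/σ³ = -5680.302 / 3470.38474 ≈ -1.6368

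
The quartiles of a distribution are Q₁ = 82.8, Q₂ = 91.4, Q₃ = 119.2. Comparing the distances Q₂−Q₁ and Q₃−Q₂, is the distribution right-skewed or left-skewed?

Q₂ − Q₁ = 8.6;  Q₃ − Q₂ = 27.8
Q₃ − Q₂ > Q₂ − Q₁ ⇒ the upper half is more spread out ⇒ right-skewed.

right-skewed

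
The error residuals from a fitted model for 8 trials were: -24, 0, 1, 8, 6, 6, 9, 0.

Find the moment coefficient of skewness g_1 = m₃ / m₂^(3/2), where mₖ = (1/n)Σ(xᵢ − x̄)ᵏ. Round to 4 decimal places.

-1.7761

x̄ = (-24 + 0 + 1 + 8 + 6 + 6 + 9 + 0) / 8 = 0.7500
deviations (xᵢ − x̄): -24.7500, -0.7500, 0.2500, 7.2500, 5.2500, 5.2500, 8.2500, -0.7500
Σ(xᵢ − x̄)² = 789.5000 ⇒ m₂ = 789.5000/8 = 98.68750
Σ(xᵢ − x̄)³ = -13929.7500 ⇒ m₃ = -13929.7500/8 = -1741.21875
m₂^(3/2) = 98.68750^(1.5) = 980.37724
g_1 = m₃ / m₂^(3/2) = -1741.21875 / 980.37724 ≈ -1.7761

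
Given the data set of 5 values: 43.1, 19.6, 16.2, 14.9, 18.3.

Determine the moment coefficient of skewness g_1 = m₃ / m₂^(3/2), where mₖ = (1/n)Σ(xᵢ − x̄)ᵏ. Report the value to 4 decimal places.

x̄ = (43.1 + 19.6 + 16.2 + 14.9 + 18.3) / 5 = 22.4200
deviations (xᵢ − x̄): 20.6800, -2.8200, -6.2200, -7.5200, -4.1200
Σ(xᵢ − x̄)² = 547.8280 ⇒ m₂ = 547.8280/5 = 109.56560
Σ(xᵢ − x̄)³ = 8085.7973 ⇒ m₃ = 8085.7973/5 = 1617.15946
m₂^(3/2) = 109.56560^(1.5) = 1146.86245
g_1 = m₃ / m₂^(3/2) = 1617.15946 / 1146.86245 ≈ 1.4101

1.4101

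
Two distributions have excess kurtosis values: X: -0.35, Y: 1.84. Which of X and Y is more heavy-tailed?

Y

Higher excess kurtosis ⇒ heavier tails relative to the normal distribution.
-0.35 vs 1.84: the larger is 1.84, so Y has heavier tails. (Y is leptokurtic — heavier-than-normal tails; the other is platykurtic.)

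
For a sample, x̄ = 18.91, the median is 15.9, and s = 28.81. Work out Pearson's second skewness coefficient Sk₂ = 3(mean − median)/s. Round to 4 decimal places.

Sk₂ = 3(18.91 − 15.9) / 28.81 = 3 × 3.0100 / 28.81
    = 9.0300 / 28.81 ≈ 0.3134

0.3134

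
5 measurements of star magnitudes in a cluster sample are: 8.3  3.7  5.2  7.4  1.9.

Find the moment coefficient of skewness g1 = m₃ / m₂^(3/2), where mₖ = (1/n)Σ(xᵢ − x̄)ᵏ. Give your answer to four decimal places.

x̄ = (8.3 + 3.7 + 5.2 + 7.4 + 1.9) / 5 = 5.3000
deviations (xᵢ − x̄): 3.0000, -1.6000, -0.1000, 2.1000, -3.4000
Σ(xᵢ − x̄)² = 27.5400 ⇒ m₂ = 27.5400/5 = 5.50800
Σ(xᵢ − x̄)³ = -7.1400 ⇒ m₃ = -7.1400/5 = -1.42800
m₂^(3/2) = 5.50800^(1.5) = 12.92680
g1 = m₃ / m₂^(3/2) = -1.42800 / 12.92680 ≈ -0.1105

-0.1105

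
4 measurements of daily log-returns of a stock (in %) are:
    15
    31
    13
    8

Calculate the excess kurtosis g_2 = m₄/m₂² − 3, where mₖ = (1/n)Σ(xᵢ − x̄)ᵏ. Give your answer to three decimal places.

x̄ = 16.7500
Σ(xᵢ − x̄)² = 296.7500 ⇒ m₂ = 74.18750
Σ(xᵢ − x̄)⁴ = 47303.3281 ⇒ m₄ = 11825.83203
m₂² = 5503.78516
g_2 = m₄/m₂² − 3 = 2.14867 − 3 ≈ -0.851

-0.851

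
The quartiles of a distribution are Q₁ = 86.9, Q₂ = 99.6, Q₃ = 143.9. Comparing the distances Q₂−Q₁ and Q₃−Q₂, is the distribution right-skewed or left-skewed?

right-skewed

Q₂ − Q₁ = 12.7;  Q₃ − Q₂ = 44.3
Q₃ − Q₂ > Q₂ − Q₁ ⇒ the upper half is more spread out ⇒ right-skewed.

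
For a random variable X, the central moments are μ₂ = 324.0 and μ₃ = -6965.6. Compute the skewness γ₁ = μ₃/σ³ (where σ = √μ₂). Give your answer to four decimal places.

-1.1944

σ = √μ₂ = √324.0 = 18.00000
σ³ = μ₂^(3/2) = 5832.00000
γ₁ = μ₃/σ³ = -6965.6 / 5832.00000 ≈ -1.1944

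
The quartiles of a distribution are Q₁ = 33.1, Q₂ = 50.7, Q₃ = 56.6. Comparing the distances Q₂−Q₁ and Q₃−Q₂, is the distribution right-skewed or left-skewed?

left-skewed

Q₂ − Q₁ = 17.6;  Q₃ − Q₂ = 5.9
Q₂ − Q₁ > Q₃ − Q₂ ⇒ the lower half is more spread out ⇒ left-skewed.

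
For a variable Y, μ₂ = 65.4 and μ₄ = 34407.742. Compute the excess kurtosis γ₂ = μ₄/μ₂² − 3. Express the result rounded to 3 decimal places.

μ₂² = 65.4² = 4277.16000
μ₄/μ₂² = 34407.742 / 4277.16000 = 8.04453
γ₂ = 8.04453 − 3 ≈ 5.045

5.045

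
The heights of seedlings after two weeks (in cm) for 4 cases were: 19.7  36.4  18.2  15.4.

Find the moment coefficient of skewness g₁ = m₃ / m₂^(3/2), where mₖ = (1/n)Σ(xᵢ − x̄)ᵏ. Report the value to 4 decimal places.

x̄ = (19.7 + 36.4 + 18.2 + 15.4) / 4 = 22.4250
deviations (xᵢ − x̄): -2.7250, 13.9750, -4.2250, -7.0250
Σ(xᵢ − x̄)² = 269.9275 ⇒ m₂ = 269.9275/4 = 67.48187
Σ(xᵢ − x̄)³ = 2286.9844 ⇒ m₃ = 2286.9844/4 = 571.74609
m₂^(3/2) = 67.48187^(1.5) = 554.34574
g₁ = m₃ / m₂^(3/2) = 571.74609 / 554.34574 ≈ 1.0314

1.0314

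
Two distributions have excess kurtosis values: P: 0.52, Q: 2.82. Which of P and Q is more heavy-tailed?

Q

Higher excess kurtosis ⇒ heavier tails relative to the normal distribution.
0.52 vs 2.82: the larger is 2.82, so Q has heavier tails.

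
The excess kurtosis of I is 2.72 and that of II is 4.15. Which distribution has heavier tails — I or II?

Higher excess kurtosis ⇒ heavier tails relative to the normal distribution.
2.72 vs 4.15: the larger is 4.15, so II has heavier tails.

II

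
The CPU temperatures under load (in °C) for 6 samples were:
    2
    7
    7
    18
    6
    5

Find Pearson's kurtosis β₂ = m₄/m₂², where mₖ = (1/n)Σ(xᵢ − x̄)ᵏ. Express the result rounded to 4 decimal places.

x̄ = 7.5000
Σ(xᵢ − x̄)² = 149.5000 ⇒ m₂ = 24.91667
Σ(xᵢ − x̄)⁴ = 13114.3750 ⇒ m₄ = 2185.72917
m₂² = 620.84028
β₂ = m₄/m₂² = 2185.72917 / 620.84028 ≈ 3.5206

3.5206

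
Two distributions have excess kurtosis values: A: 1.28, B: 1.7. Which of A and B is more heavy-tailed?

Higher excess kurtosis ⇒ heavier tails relative to the normal distribution.
1.28 vs 1.7: the larger is 1.7, so B has heavier tails.

B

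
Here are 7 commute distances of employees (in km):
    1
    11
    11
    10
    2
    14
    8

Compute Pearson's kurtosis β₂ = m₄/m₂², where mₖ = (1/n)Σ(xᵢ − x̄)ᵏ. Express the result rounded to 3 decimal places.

1.835

x̄ = 8.1429
Σ(xᵢ − x̄)² = 142.8571 ⇒ m₂ = 20.40816
Σ(xᵢ − x̄)⁴ = 5349.0729 ⇒ m₄ = 764.15327
m₂² = 416.49313
β₂ = m₄/m₂² = 764.15327 / 416.49313 ≈ 1.835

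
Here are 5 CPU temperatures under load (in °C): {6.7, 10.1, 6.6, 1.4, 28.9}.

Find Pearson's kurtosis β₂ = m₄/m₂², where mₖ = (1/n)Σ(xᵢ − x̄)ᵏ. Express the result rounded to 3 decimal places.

2.876

x̄ = 10.7400
Σ(xᵢ − x̄)² = 450.8920 ⇒ m₂ = 90.17840
Σ(xᵢ − x̄)⁴ = 116928.9202 ⇒ m₄ = 23385.78403
m₂² = 8132.14383
β₂ = m₄/m₂² = 23385.78403 / 8132.14383 ≈ 2.876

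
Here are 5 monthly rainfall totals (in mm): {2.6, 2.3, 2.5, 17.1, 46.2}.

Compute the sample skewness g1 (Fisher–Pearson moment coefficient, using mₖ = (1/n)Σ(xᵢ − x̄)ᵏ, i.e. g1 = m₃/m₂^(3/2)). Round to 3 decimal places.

x̄ = (2.6 + 2.3 + 2.5 + 17.1 + 46.2) / 5 = 14.1400
deviations (xᵢ − x̄): -11.5400, -11.8400, -11.6400, 2.9600, 32.0600
Σ(xᵢ − x̄)² = 1445.4520 ⇒ m₂ = 1445.4520/5 = 289.09040
Σ(xᵢ − x̄)³ = 28204.9034 ⇒ m₃ = 28204.9034/5 = 5640.98069
m₂^(3/2) = 289.09040^(1.5) = 4915.30538
g1 = m₃ / m₂^(3/2) = 5640.98069 / 4915.30538 ≈ 1.148

1.148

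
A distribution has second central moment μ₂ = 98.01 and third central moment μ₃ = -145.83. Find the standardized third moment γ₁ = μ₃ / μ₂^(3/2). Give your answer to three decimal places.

-0.150

σ = √μ₂ = √98.01 = 9.90000
σ³ = μ₂^(3/2) = 970.29900
γ₁ = μ₃/σ³ = -145.83 / 970.29900 ≈ -0.150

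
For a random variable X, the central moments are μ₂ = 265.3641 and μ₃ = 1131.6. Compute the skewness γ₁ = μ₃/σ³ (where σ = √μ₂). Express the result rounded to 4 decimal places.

0.2618

σ = √μ₂ = √265.3641 = 16.29000
σ³ = μ₂^(3/2) = 4322.78119
γ₁ = μ₃/σ³ = 1131.6 / 4322.78119 ≈ 0.2618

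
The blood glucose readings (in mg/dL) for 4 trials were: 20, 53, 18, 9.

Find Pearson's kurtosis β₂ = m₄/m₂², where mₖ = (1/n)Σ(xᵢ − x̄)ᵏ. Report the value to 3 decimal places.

2.202

x̄ = 25.0000
Σ(xᵢ − x̄)² = 1114.0000 ⇒ m₂ = 278.50000
Σ(xᵢ − x̄)⁴ = 683218.0000 ⇒ m₄ = 170804.50000
m₂² = 77562.25000
β₂ = m₄/m₂² = 170804.50000 / 77562.25000 ≈ 2.202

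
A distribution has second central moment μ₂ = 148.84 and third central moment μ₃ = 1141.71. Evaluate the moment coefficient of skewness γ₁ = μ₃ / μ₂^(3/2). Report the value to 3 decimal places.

σ = √μ₂ = √148.84 = 12.20000
σ³ = μ₂^(3/2) = 1815.84800
γ₁ = μ₃/σ³ = 1141.71 / 1815.84800 ≈ 0.629

0.629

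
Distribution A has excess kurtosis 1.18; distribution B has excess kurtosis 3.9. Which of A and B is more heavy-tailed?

Higher excess kurtosis ⇒ heavier tails relative to the normal distribution.
1.18 vs 3.9: the larger is 3.9, so B has heavier tails.

B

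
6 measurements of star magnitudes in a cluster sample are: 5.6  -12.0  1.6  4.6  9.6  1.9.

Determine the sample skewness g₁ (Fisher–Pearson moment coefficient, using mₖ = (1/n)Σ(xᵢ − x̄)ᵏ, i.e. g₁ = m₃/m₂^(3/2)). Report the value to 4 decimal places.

-1.1612

x̄ = (5.6 - 12.0 + 1.6 + 4.6 + 9.6 + 1.9) / 6 = 1.8833
deviations (xᵢ − x̄): 3.7167, -13.8833, -0.2833, 2.7167, 7.7167, 0.0167
Σ(xᵢ − x̄)² = 273.5683 ⇒ m₂ = 273.5683/6 = 45.59472
Σ(xᵢ − x̄)³ = -2145.0986 ⇒ m₃ = -2145.0986/6 = -357.51643
m₂^(3/2) = 45.59472^(1.5) = 307.87318
g₁ = m₃ / m₂^(3/2) = -357.51643 / 307.87318 ≈ -1.1612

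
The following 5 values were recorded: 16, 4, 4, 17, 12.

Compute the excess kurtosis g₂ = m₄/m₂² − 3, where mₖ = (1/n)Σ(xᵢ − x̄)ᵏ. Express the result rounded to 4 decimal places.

x̄ = 10.6000
Σ(xᵢ − x̄)² = 159.2000 ⇒ m₂ = 31.84000
Σ(xᵢ − x̄)⁴ = 6326.8160 ⇒ m₄ = 1265.36320
m₂² = 1013.78560
g₂ = m₄/m₂² − 3 = 1.24816 − 3 ≈ -1.7518

-1.7518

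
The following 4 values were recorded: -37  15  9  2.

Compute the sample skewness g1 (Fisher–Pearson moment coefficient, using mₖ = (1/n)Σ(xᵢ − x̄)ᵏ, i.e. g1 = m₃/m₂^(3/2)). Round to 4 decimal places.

-0.9815

x̄ = (-37 + 15 + 9 + 2) / 4 = -2.7500
deviations (xᵢ − x̄): -34.2500, 17.7500, 11.7500, 4.7500
Σ(xᵢ − x̄)² = 1648.7500 ⇒ m₂ = 1648.7500/4 = 412.18750
Σ(xᵢ − x̄)³ = -32855.6250 ⇒ m₃ = -32855.6250/4 = -8213.90625
m₂^(3/2) = 412.18750^(1.5) = 8368.39605
g1 = m₃ / m₂^(3/2) = -8213.90625 / 8368.39605 ≈ -0.9815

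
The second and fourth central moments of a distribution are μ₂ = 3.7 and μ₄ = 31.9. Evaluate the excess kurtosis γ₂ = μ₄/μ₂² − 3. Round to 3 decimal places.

μ₂² = 3.7² = 13.69000
μ₄/μ₂² = 31.9 / 13.69000 = 2.33017
γ₂ = 2.33017 − 3 ≈ -0.670

-0.670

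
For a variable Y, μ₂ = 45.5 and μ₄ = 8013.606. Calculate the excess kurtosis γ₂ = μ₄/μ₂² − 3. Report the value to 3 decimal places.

μ₂² = 45.5² = 2070.25000
μ₄/μ₂² = 8013.606 / 2070.25000 = 3.87084
γ₂ = 3.87084 − 3 ≈ 0.871

0.871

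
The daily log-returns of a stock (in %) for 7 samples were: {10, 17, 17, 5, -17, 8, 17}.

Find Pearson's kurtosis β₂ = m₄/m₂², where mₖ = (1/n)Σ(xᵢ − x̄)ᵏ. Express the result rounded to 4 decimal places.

x̄ = 8.1429
Σ(xᵢ − x̄)² = 880.8571 ⇒ m₂ = 125.83673
Σ(xᵢ − x̄)⁴ = 418202.5831 ⇒ m₄ = 59743.22616
m₂² = 15834.88380
β₂ = m₄/m₂² = 59743.22616 / 15834.88380 ≈ 3.7729

3.7729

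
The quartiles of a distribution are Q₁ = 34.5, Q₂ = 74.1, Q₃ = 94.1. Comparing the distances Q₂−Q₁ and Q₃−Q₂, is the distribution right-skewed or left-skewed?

Q₂ − Q₁ = 39.6;  Q₃ − Q₂ = 20.0
Q₂ − Q₁ > Q₃ − Q₂ ⇒ the lower half is more spread out ⇒ left-skewed.

left-skewed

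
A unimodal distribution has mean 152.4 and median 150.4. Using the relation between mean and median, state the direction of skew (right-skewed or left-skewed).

right-skewed

mean − median = 152.4 − 150.4 = 2.0
mean > median ⇒ the longer tail is on the right ⇒ right-skewed (positively skewed).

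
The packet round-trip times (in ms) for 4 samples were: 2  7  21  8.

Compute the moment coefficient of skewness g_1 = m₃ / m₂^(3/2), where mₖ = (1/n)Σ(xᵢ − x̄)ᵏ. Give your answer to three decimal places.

0.781

x̄ = (2 + 7 + 21 + 8) / 4 = 9.5000
deviations (xᵢ − x̄): -7.5000, -2.5000, 11.5000, -1.5000
Σ(xᵢ − x̄)² = 197.0000 ⇒ m₂ = 197.0000/4 = 49.25000
Σ(xᵢ − x̄)³ = 1080.0000 ⇒ m₃ = 1080.0000/4 = 270.00000
m₂^(3/2) = 49.25000^(1.5) = 345.62835
g_1 = m₃ / m₂^(3/2) = 270.00000 / 345.62835 ≈ 0.781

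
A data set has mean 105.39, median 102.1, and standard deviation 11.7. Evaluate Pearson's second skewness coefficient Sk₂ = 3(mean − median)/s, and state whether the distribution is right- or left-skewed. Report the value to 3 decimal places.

Sk₂ = 3(105.39 − 102.1) / 11.7 = 3 × 3.2900 / 11.7
    = 9.8700 / 11.7 ≈ 0.844
Sk₂ > 0 ⇒ mean > median ⇒ right-skewed (positive skew).

0.844, right-skewed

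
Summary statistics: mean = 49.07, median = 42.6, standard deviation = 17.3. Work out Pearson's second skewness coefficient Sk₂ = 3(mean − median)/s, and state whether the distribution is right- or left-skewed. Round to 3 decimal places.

1.122, right-skewed

Sk₂ = 3(49.07 − 42.6) / 17.3 = 3 × 6.4700 / 17.3
    = 19.4100 / 17.3 ≈ 1.122
Sk₂ > 0 ⇒ mean > median ⇒ right-skewed (positive skew).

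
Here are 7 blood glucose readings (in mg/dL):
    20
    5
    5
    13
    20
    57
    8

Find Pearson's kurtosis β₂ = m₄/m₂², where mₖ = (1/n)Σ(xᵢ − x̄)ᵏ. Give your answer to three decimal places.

x̄ = 18.2857
Σ(xᵢ − x̄)² = 1991.4286 ⇒ m₂ = 284.48980
Σ(xᵢ − x̄)⁴ = 2320691.5335 ⇒ m₄ = 331527.36193
m₂² = 80934.44398
β₂ = m₄/m₂² = 331527.36193 / 80934.44398 ≈ 4.096

4.096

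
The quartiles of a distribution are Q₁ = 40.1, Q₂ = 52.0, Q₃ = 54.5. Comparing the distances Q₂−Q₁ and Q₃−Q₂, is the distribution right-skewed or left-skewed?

left-skewed

Q₂ − Q₁ = 11.9;  Q₃ − Q₂ = 2.5
Q₂ − Q₁ > Q₃ − Q₂ ⇒ the lower half is more spread out ⇒ left-skewed.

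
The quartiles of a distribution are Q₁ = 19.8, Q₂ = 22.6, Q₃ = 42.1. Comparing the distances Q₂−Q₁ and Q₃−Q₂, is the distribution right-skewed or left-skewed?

Q₂ − Q₁ = 2.8;  Q₃ − Q₂ = 19.5
Q₃ − Q₂ > Q₂ − Q₁ ⇒ the upper half is more spread out ⇒ right-skewed.

right-skewed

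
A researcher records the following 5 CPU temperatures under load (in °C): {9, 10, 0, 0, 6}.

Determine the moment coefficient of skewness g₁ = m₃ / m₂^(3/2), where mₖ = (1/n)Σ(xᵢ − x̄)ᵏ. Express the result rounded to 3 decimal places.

x̄ = (9 + 10 + 0 + 0 + 6) / 5 = 5.0000
deviations (xᵢ − x̄): 4.0000, 5.0000, -5.0000, -5.0000, 1.0000
Σ(xᵢ − x̄)² = 92.0000 ⇒ m₂ = 92.0000/5 = 18.40000
Σ(xᵢ − x̄)³ = -60.0000 ⇒ m₃ = -60.0000/5 = -12.00000
m₂^(3/2) = 18.40000^(1.5) = 78.92721
g₁ = m₃ / m₂^(3/2) = -12.00000 / 78.92721 ≈ -0.152

-0.152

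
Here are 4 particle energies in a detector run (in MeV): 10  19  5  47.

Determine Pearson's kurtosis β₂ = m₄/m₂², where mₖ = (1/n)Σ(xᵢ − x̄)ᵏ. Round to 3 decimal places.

2.075

x̄ = 20.2500
Σ(xᵢ − x̄)² = 1054.7500 ⇒ m₂ = 263.68750
Σ(xᵢ − x̄)⁴ = 577155.5781 ⇒ m₄ = 144288.89453
m₂² = 69531.09766
β₂ = m₄/m₂² = 144288.89453 / 69531.09766 ≈ 2.075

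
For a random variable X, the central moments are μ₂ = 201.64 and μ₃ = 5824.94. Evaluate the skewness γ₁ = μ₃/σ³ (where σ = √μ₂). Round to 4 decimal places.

σ = √μ₂ = √201.64 = 14.20000
σ³ = μ₂^(3/2) = 2863.28800
γ₁ = μ₃/σ³ = 5824.94 / 2863.28800 ≈ 2.0344

2.0344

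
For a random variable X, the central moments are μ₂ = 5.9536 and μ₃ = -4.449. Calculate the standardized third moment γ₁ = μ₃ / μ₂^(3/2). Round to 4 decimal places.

-0.3063

σ = √μ₂ = √5.9536 = 2.44000
σ³ = μ₂^(3/2) = 14.52678
γ₁ = μ₃/σ³ = -4.449 / 14.52678 ≈ -0.3063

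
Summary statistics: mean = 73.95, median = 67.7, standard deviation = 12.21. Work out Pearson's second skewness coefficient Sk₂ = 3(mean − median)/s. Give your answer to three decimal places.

Sk₂ = 3(73.95 − 67.7) / 12.21 = 3 × 6.2500 / 12.21
    = 18.7500 / 12.21 ≈ 1.536

1.536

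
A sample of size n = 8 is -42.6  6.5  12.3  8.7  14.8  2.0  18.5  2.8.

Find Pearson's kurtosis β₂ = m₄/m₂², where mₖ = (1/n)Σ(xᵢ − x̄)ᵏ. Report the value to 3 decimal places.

5.202

x̄ = 2.8750
Σ(xᵢ − x̄)² = 2590.9950 ⇒ m₂ = 323.87438
Σ(xᵢ − x̄)⁴ = 4365565.6996 ⇒ m₄ = 545695.71246
m₂² = 104894.61078
β₂ = m₄/m₂² = 545695.71246 / 104894.61078 ≈ 5.202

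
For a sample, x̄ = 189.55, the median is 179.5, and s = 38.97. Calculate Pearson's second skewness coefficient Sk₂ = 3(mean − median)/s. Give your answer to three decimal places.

Sk₂ = 3(189.55 − 179.5) / 38.97 = 3 × 10.0500 / 38.97
    = 30.1500 / 38.97 ≈ 0.774

0.774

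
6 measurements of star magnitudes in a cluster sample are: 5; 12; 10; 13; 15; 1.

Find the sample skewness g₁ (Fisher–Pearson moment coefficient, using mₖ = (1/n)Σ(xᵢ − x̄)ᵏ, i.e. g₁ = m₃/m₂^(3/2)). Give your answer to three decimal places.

-0.597

x̄ = (5 + 12 + 10 + 13 + 15 + 1) / 6 = 9.3333
deviations (xᵢ − x̄): -4.3333, 2.6667, 0.6667, 3.6667, 5.6667, -8.3333
Σ(xᵢ − x̄)² = 141.3333 ⇒ m₂ = 141.3333/6 = 23.55556
Σ(xᵢ − x̄)³ = -409.5556 ⇒ m₃ = -409.5556/6 = -68.25926
m₂^(3/2) = 23.55556^(1.5) = 114.32469
g₁ = m₃ / m₂^(3/2) = -68.25926 / 114.32469 ≈ -0.597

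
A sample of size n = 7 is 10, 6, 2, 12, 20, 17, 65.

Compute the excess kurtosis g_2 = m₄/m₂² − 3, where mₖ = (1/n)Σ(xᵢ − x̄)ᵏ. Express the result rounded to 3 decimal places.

1.436

x̄ = 18.8571
Σ(xᵢ − x̄)² = 2708.8571 ⇒ m₂ = 386.97959
Σ(xᵢ − x̄)⁴ = 4649789.8484 ⇒ m₄ = 664255.69263
m₂² = 149753.20450
g_2 = m₄/m₂² − 3 = 4.43567 − 3 ≈ 1.436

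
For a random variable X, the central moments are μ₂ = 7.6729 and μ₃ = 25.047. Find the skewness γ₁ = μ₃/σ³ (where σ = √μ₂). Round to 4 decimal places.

1.1785

σ = √μ₂ = √7.6729 = 2.77000
σ³ = μ₂^(3/2) = 21.25393
γ₁ = μ₃/σ³ = 25.047 / 21.25393 ≈ 1.1785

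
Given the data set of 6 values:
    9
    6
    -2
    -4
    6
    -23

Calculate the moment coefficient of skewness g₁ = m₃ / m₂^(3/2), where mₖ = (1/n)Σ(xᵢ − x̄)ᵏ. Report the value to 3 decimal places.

-1.118

x̄ = (9 + 6 - 2 - 4 + 6 - 23) / 6 = -1.3333
deviations (xᵢ − x̄): 10.3333, 7.3333, -0.6667, -2.6667, 7.3333, -21.6667
Σ(xᵢ − x̄)² = 691.3333 ⇒ m₂ = 691.3333/6 = 115.22222
Σ(xᵢ − x̄)³ = -8298.4444 ⇒ m₃ = -8298.4444/6 = -1383.07407
m₂^(3/2) = 115.22222^(1.5) = 1236.81394
g₁ = m₃ / m₂^(3/2) = -1383.07407 / 1236.81394 ≈ -1.118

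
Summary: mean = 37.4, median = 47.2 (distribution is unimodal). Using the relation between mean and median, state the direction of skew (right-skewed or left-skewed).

mean − median = 37.4 − 47.2 = -9.8
mean < median ⇒ the longer tail is on the left ⇒ left-skewed (negatively skewed).

left-skewed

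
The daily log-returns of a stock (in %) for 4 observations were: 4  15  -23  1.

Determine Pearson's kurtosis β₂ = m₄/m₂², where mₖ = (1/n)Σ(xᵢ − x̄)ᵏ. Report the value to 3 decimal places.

x̄ = -0.7500
Σ(xᵢ − x̄)² = 768.7500 ⇒ m₂ = 192.18750
Σ(xᵢ − x̄)⁴ = 307140.3281 ⇒ m₄ = 76785.08203
m₂² = 36936.03516
β₂ = m₄/m₂² = 76785.08203 / 36936.03516 ≈ 2.079

2.079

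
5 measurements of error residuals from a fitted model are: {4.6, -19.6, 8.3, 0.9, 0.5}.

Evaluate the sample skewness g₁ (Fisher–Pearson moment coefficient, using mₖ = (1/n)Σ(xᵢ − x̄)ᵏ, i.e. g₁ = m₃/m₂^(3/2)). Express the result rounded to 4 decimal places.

x̄ = (4.6 - 19.6 + 8.3 + 0.9 + 0.5) / 5 = -1.0600
deviations (xᵢ − x̄): 5.6600, -18.5400, 9.3600, 1.9600, 1.5600
Σ(xᵢ − x̄)² = 469.6520 ⇒ m₂ = 469.6520/5 = 93.93040
Σ(xᵢ − x̄)³ = -5360.1106 ⇒ m₃ = -5360.1106/5 = -1072.02211
m₂^(3/2) = 93.93040^(1.5) = 910.35181
g₁ = m₃ / m₂^(3/2) = -1072.02211 / 910.35181 ≈ -1.1776

-1.1776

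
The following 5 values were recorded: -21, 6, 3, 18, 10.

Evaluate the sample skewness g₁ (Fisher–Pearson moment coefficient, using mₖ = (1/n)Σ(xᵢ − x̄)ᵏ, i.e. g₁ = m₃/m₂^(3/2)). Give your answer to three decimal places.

-0.941

x̄ = (-21 + 6 + 3 + 18 + 10) / 5 = 3.2000
deviations (xᵢ − x̄): -24.2000, 2.8000, -0.2000, 14.8000, 6.8000
Σ(xᵢ − x̄)² = 858.8000 ⇒ m₂ = 858.8000/5 = 171.76000
Σ(xᵢ − x̄)³ = -10594.3200 ⇒ m₃ = -10594.3200/5 = -2118.86400
m₂^(3/2) = 171.76000^(1.5) = 2251.03914
g₁ = m₃ / m₂^(3/2) = -2118.86400 / 2251.03914 ≈ -0.941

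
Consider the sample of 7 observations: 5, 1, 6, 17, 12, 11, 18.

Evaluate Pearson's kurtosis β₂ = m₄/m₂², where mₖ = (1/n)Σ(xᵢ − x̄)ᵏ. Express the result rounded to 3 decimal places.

1.696

x̄ = 10.0000
Σ(xᵢ − x̄)² = 240.0000 ⇒ m₂ = 34.28571
Σ(xᵢ − x̄)⁴ = 13956.0000 ⇒ m₄ = 1993.71429
m₂² = 1175.51020
β₂ = m₄/m₂² = 1993.71429 / 1175.51020 ≈ 1.696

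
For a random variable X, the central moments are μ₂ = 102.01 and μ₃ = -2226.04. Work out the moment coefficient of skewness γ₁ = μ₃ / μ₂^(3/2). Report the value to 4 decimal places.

-2.1606

σ = √μ₂ = √102.01 = 10.10000
σ³ = μ₂^(3/2) = 1030.30100
γ₁ = μ₃/σ³ = -2226.04 / 1030.30100 ≈ -2.1606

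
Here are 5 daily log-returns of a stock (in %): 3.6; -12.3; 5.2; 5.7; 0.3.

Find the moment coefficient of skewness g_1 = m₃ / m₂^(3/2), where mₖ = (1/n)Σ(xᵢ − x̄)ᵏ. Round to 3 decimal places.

x̄ = (3.6 - 12.3 + 5.2 + 5.7 + 0.3) / 5 = 0.5000
deviations (xᵢ − x̄): 3.1000, -12.8000, 4.7000, 5.2000, -0.2000
Σ(xᵢ − x̄)² = 222.6200 ⇒ m₂ = 222.6200/5 = 44.52400
Σ(xᵢ − x̄)³ = -1822.9380 ⇒ m₃ = -1822.9380/5 = -364.58760
m₂^(3/2) = 44.52400^(1.5) = 297.09221
g_1 = m₃ / m₂^(3/2) = -364.58760 / 297.09221 ≈ -1.227

-1.227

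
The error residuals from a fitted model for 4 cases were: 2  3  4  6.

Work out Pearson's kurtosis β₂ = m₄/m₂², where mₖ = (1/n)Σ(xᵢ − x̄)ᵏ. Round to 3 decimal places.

1.846

x̄ = 3.7500
Σ(xᵢ − x̄)² = 8.7500 ⇒ m₂ = 2.18750
Σ(xᵢ − x̄)⁴ = 35.3281 ⇒ m₄ = 8.83203
m₂² = 4.78516
β₂ = m₄/m₂² = 8.83203 / 4.78516 ≈ 1.846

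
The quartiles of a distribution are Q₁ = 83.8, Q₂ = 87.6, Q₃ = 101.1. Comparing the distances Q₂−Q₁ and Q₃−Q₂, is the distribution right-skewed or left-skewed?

right-skewed

Q₂ − Q₁ = 3.8;  Q₃ − Q₂ = 13.5
Q₃ − Q₂ > Q₂ − Q₁ ⇒ the upper half is more spread out ⇒ right-skewed.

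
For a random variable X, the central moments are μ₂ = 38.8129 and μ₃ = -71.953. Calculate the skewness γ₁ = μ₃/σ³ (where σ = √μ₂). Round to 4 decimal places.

σ = √μ₂ = √38.8129 = 6.23000
σ³ = μ₂^(3/2) = 241.80437
γ₁ = μ₃/σ³ = -71.953 / 241.80437 ≈ -0.2976

-0.2976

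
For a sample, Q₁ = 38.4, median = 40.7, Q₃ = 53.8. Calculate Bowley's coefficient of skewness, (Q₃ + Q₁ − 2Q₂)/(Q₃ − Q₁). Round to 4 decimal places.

0.7013

numerator: Q₃ + Q₁ − 2Q₂ = 53.8 + 38.4 − 2×40.7 = 10.8000
denominator: Q₃ − Q₁ = 53.8 − 38.4 = 15.4000
Bowley skewness = 10.8000 / 15.4000 ≈ 0.7013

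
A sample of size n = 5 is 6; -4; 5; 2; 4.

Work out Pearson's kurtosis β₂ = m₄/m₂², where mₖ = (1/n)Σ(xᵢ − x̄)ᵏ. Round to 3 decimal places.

2.589

x̄ = 2.6000
Σ(xᵢ − x̄)² = 63.2000 ⇒ m₂ = 12.64000
Σ(xᵢ − x̄)⁴ = 2068.2560 ⇒ m₄ = 413.65120
m₂² = 159.76960
β₂ = m₄/m₂² = 413.65120 / 159.76960 ≈ 2.589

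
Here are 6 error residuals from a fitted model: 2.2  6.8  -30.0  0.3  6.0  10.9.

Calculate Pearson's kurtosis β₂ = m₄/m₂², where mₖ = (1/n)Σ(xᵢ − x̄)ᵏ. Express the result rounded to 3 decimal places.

x̄ = -0.6333
Σ(xᵢ − x̄)² = 1103.5733 ⇒ m₂ = 183.92889
Σ(xᵢ − x̄)⁴ = 766483.7611 ⇒ m₄ = 127747.29352
m₂² = 33829.83617
β₂ = m₄/m₂² = 127747.29352 / 33829.83617 ≈ 3.776

3.776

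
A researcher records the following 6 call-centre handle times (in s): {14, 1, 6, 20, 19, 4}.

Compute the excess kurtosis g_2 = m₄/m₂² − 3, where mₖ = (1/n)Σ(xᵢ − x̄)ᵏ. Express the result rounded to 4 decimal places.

-1.6720

x̄ = 10.6667
Σ(xᵢ − x̄)² = 327.3333 ⇒ m₂ = 54.55556
Σ(xᵢ − x̄)⁴ = 23715.7778 ⇒ m₄ = 3952.62963
m₂² = 2976.30864
g_2 = m₄/m₂² − 3 = 1.32803 − 3 ≈ -1.6720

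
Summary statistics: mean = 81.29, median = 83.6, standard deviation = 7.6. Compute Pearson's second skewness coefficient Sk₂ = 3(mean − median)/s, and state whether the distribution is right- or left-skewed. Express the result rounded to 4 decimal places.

-0.9118, left-skewed

Sk₂ = 3(81.29 − 83.6) / 7.6 = 3 × -2.3100 / 7.6
    = -6.9300 / 7.6 ≈ -0.9118
Sk₂ < 0 ⇒ mean < median ⇒ left-skewed (negative skew).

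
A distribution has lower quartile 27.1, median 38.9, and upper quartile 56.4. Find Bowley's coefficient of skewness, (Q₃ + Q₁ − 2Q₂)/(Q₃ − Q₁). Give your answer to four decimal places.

numerator: Q₃ + Q₁ − 2Q₂ = 56.4 + 27.1 − 2×38.9 = 5.7000
denominator: Q₃ − Q₁ = 56.4 − 27.1 = 29.3000
Bowley skewness = 5.7000 / 29.3000 ≈ 0.1945

0.1945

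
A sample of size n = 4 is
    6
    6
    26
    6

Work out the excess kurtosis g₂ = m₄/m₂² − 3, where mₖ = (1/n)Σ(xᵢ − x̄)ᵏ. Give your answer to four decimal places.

x̄ = 11.0000
Σ(xᵢ − x̄)² = 300.0000 ⇒ m₂ = 75.00000
Σ(xᵢ − x̄)⁴ = 52500.0000 ⇒ m₄ = 13125.00000
m₂² = 5625.00000
g₂ = m₄/m₂² − 3 = 2.33333 − 3 ≈ -0.6667

-0.6667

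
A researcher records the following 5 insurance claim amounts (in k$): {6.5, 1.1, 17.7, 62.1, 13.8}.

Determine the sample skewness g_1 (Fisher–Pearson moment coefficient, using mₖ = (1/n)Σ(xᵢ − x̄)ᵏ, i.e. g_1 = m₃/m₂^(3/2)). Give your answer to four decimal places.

1.2414

x̄ = (6.5 + 1.1 + 17.7 + 62.1 + 13.8) / 5 = 20.2400
deviations (xᵢ − x̄): -13.7400, -19.1400, -2.5400, 41.8600, -6.4400
Σ(xᵢ − x̄)² = 2355.3120 ⇒ m₂ = 2355.3120/5 = 471.06240
Σ(xᵢ − x̄)³ = 63460.4282 ⇒ m₃ = 63460.4282/5 = 12692.08565
m₂^(3/2) = 471.06240^(1.5) = 10223.92513
g_1 = m₃ / m₂^(3/2) = 12692.08565 / 10223.92513 ≈ 1.2414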